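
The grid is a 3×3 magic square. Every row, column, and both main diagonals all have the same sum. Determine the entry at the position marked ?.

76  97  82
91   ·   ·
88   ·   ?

94

Row 1 is complete and sums to 255; that is the magic constant.
Anti-diagonal: 82 + 88 + ? = 255, so (2,2) = 85.
Row 2: 91 + 85 + ? = 255, so (2,3) = 79.
The remaining cell in column 2 is (3,2) = 255 − 182 = 73.
Using column 3: 82 + 79 + ? → (3,3) = 255 − 161 = 94.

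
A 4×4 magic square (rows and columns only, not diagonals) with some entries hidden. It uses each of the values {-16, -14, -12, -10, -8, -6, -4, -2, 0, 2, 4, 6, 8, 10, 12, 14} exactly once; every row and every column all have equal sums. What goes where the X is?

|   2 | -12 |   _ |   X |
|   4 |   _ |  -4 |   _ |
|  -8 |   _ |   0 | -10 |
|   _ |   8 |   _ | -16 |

The 16 entries sum to -16, so each line sums to -16/4 = -4.
Row 3 must total -4; the given cells sum to -18, so (3,2) = 14.
Column 1 must total -4; the given cells sum to -2, so (4,1) = -2.
Using column 2: -12 + 14 + 8 + ? → (2,2) = -4 − 10 = -14.
From row 2, -4 − (4 + (-14) + (-4)) gives (2,4) = 10.
Using row 4: -2 + 8 + (-16) + ? → (4,3) = -4 − (-10) = 6.
The remaining cell in column 3 is (1,3) = -4 − 2 = -6.
Using column 4: 10 + (-10) + (-16) + ? → (1,4) = -4 − (-16) = 12.

12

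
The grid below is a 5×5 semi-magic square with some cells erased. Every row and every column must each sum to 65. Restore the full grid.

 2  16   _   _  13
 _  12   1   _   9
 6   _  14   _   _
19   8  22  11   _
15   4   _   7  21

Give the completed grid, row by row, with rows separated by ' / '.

Row 4: 19 + 8 + 22 + 11 + ? = 65, so (4,5) = 5.
Row 5: 15 + 4 + 7 + 21 + ? = 65, so (5,3) = 18.
Using column 1: 2 + 6 + 19 + 15 + ? → (2,1) = 65 − 42 = 23.
Column 2: 16 + 12 + 8 + 4 + ? = 65, so (3,2) = 25.
Using column 3: 1 + 14 + 22 + 18 + ? → (1,3) = 65 − 55 = 10.
Column 5 must total 65; the given cells sum to 48, so (3,5) = 17.
The remaining cell in row 1 is (1,4) = 65 − 41 = 24.
Row 2: 23 + 12 + 1 + 9 + ? = 65, so (2,4) = 20.
Row 3 needs 65; the known cells sum to 62, so (3,4) = 3.

2 16 10 24 13 / 23 12 1 20 9 / 6 25 14 3 17 / 19 8 22 11 5 / 15 4 18 7 21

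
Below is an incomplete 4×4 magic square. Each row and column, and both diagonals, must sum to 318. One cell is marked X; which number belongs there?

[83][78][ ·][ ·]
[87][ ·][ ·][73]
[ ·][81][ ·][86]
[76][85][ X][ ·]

Column 1: 83 + 87 + 76 + ? = 318, so (3,1) = 72.
From column 2, 318 − (78 + 81 + 85) gives (2,2) = 74.
Row 2 needs 318; the known cells sum to 234, so (2,3) = 84.
Using row 3: 72 + 81 + 86 + ? → (3,3) = 318 − 239 = 79.
Main diagonal: 83 + 74 + 79 + ? = 318, so (4,4) = 82.
Using anti-diagonal: 84 + 81 + 76 + ? → (1,4) = 318 − 241 = 77.
The remaining cell in row 1 is (1,3) = 318 − 238 = 80.
Row 4: 76 + 85 + 82 + ? = 318, so (4,3) = 75.

75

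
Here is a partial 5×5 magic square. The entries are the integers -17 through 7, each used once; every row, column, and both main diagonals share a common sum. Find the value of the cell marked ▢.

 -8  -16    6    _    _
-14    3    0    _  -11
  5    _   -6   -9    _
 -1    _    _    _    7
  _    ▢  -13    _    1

-10

The entries are -17 through 7, which sum to -125, so each line sums to -125/5 = -25.
From row 2, -25 − (-14 + 3 + 0 + (-11)) gives (2,4) = -3.
Column 1: -8 + (-14) + 5 + (-1) + ? = -25, so (5,1) = -7.
Column 3 needs -25; the known cells sum to -13, so (4,3) = -12.
Main diagonal needs -25; the known cells sum to -10, so (4,4) = -15.
The remaining cell in row 4 is (4,2) = -25 − (-21) = -4.
Anti-diagonal must total -25; the given cells sum to -20, so (1,5) = -5.
Row 1 must total -25; the given cells sum to -23, so (1,4) = -2.
Using column 4: -2 + (-3) + (-9) + (-15) + ? → (5,4) = -25 − (-29) = 4.
From column 5, -25 − (-5 + (-11) + 7 + 1) gives (3,5) = -17.
Row 3: 5 + (-6) + (-9) + (-17) + ? = -25, so (3,2) = 2.
Row 5: -7 + (-13) + 4 + 1 + ? = -25, so (5,2) = -10.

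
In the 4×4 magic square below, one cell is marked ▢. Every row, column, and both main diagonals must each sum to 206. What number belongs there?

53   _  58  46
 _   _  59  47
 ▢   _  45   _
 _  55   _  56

54

The remaining cell in row 1 is (1,2) = 206 − 157 = 49.
From column 3, 206 − (58 + 59 + 45) gives (4,3) = 44.
Column 4 needs 206; the known cells sum to 149, so (3,4) = 57.
From main diagonal, 206 − (53 + 45 + 56) gives (2,2) = 52.
Using row 2: 52 + 59 + 47 + ? → (2,1) = 206 − 158 = 48.
Row 4 must total 206; the given cells sum to 155, so (4,1) = 51.
Column 1 must total 206; the given cells sum to 152, so (3,1) = 54.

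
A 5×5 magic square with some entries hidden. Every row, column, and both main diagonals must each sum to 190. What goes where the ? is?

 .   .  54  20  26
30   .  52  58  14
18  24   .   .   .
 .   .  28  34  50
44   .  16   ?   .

Row 2 needs 190; the known cells sum to 154, so (2,2) = 36.
Using column 3: 54 + 52 + 28 + 16 + ? → (3,3) = 190 − 150 = 40.
Anti-diagonal needs 190; the known cells sum to 168, so (4,2) = 22.
From row 4, 190 − (22 + 28 + 34 + 50) gives (4,1) = 56.
The remaining cell in column 1 is (1,1) = 190 − 148 = 42.
Main diagonal must total 190; the given cells sum to 152, so (5,5) = 38.
Row 1 must total 190; the given cells sum to 142, so (1,2) = 48.
Using column 2: 48 + 36 + 24 + 22 + ? → (5,2) = 190 − 130 = 60.
Column 5 must total 190; the given cells sum to 128, so (3,5) = 62.
From row 3, 190 − (18 + 24 + 40 + 62) gives (3,4) = 46.
From row 5, 190 − (44 + 60 + 16 + 38) gives (5,4) = 32.

32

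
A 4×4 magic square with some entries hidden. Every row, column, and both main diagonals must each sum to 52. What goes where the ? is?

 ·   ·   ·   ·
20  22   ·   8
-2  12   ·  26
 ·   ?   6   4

18

From row 2, 52 − (20 + 22 + 8) gives (2,3) = 2.
The remaining cell in row 3 is (3,3) = 52 − 36 = 16.
From column 3, 52 − (2 + 16 + 6) gives (1,3) = 28.
The remaining cell in column 4 is (1,4) = 52 − 38 = 14.
The remaining cell in main diagonal is (1,1) = 52 − 42 = 10.
The remaining cell in anti-diagonal is (4,1) = 52 − 28 = 24.
From row 1, 52 − (10 + 28 + 14) gives (1,2) = 0.
The remaining cell in row 4 is (4,2) = 52 − 34 = 18.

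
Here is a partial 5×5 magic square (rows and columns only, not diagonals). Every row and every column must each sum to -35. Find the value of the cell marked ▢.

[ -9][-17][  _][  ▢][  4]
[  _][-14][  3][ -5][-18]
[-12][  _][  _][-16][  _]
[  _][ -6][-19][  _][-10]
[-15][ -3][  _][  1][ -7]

-13

The remaining cell in row 2 is (2,1) = -35 − (-34) = -1.
Row 5: -15 + (-3) + 1 + (-7) + ? = -35, so (5,3) = -11.
From column 1, -35 − (-9 + (-1) + (-12) + (-15)) gives (4,1) = 2.
From column 2, -35 − (-17 + (-14) + (-6) + (-3)) gives (3,2) = 5.
Column 5: 4 + (-18) + (-10) + (-7) + ? = -35, so (3,5) = -4.
Row 3: -12 + 5 + (-16) + (-4) + ? = -35, so (3,3) = -8.
From row 4, -35 − (2 + (-6) + (-19) + (-10)) gives (4,4) = -2.
From column 3, -35 − (3 + (-8) + (-19) + (-11)) gives (1,3) = 0.
The remaining cell in column 4 is (1,4) = -35 − (-22) = -13.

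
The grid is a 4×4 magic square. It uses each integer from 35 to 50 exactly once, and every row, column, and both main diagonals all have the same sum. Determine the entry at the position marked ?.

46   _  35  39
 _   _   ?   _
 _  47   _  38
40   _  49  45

44

The entries are 35 through 50, which sum to 680, so each line sums to 680/4 = 170.
The remaining cell in row 1 is (1,2) = 170 − 120 = 50.
Row 4: 40 + 49 + 45 + ? = 170, so (4,2) = 36.
From column 2, 170 − (50 + 47 + 36) gives (2,2) = 37.
Column 4 needs 170; the known cells sum to 122, so (2,4) = 48.
Main diagonal: 46 + 37 + 45 + ? = 170, so (3,3) = 42.
The remaining cell in anti-diagonal is (2,3) = 170 − 126 = 44.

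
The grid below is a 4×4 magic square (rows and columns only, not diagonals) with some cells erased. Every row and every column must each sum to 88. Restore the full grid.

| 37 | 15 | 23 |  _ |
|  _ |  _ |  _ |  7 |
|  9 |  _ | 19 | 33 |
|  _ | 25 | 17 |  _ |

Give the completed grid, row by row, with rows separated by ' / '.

37 15 23 13 / 31 21 29 7 / 9 27 19 33 / 11 25 17 35

Row 1 must total 88; the given cells sum to 75, so (1,4) = 13.
Row 3 needs 88; the known cells sum to 61, so (3,2) = 27.
From column 2, 88 − (15 + 27 + 25) gives (2,2) = 21.
Column 3 needs 88; the known cells sum to 59, so (2,3) = 29.
Using column 4: 13 + 7 + 33 + ? → (4,4) = 88 − 53 = 35.
Row 2 must total 88; the given cells sum to 57, so (2,1) = 31.
Row 4 must total 88; the given cells sum to 77, so (4,1) = 11.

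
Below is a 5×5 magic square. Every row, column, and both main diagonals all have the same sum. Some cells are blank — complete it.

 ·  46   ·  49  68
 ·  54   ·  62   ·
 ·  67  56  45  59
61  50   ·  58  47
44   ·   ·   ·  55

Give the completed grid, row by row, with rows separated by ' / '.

57 46 60 49 68 / 65 54 48 62 51 / 53 67 56 45 59 / 61 50 64 58 47 / 44 63 52 66 55

Anti-diagonal is already complete: 68 + 62 + 56 + 50 + 44 = 280, so that is the magic constant.
From row 3, 280 − (67 + 56 + 45 + 59) gives (3,1) = 53.
The remaining cell in row 4 is (4,3) = 280 − 216 = 64.
From column 2, 280 − (46 + 54 + 67 + 50) gives (5,2) = 63.
From column 4, 280 − (49 + 62 + 45 + 58) gives (5,4) = 66.
Column 5: 68 + 59 + 47 + 55 + ? = 280, so (2,5) = 51.
Main diagonal must total 280; the given cells sum to 223, so (1,1) = 57.
Row 1 must total 280; the given cells sum to 220, so (1,3) = 60.
The remaining cell in row 5 is (5,3) = 280 − 228 = 52.
The remaining cell in column 1 is (2,1) = 280 − 215 = 65.
Column 3 needs 280; the known cells sum to 232, so (2,3) = 48.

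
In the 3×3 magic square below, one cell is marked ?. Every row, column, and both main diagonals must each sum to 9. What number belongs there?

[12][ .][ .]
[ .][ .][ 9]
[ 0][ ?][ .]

Using column 1: 12 + 0 + ? → (2,1) = 9 − 12 = -3.
Row 2: -3 + 9 + ? = 9, so (2,2) = 3.
The remaining cell in main diagonal is (3,3) = 9 − 15 = -6.
Anti-diagonal needs 9; the known cells sum to 3, so (1,3) = 6.
Row 1 needs 9; the known cells sum to 18, so (1,2) = -9.
Row 3 must total 9; the given cells sum to -6, so (3,2) = 15.

15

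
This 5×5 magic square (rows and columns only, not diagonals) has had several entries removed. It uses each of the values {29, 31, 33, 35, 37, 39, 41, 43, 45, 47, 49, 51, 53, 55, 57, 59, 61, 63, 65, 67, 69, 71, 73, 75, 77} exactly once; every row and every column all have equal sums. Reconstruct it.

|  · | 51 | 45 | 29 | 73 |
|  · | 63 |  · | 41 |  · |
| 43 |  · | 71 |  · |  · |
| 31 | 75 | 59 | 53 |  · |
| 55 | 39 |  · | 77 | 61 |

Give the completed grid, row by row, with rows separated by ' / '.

67 51 45 29 73 / 69 63 57 41 35 / 43 37 71 65 49 / 31 75 59 53 47 / 55 39 33 77 61

The 25 entries sum to 1325, so each line sums to 1325/5 = 265.
The remaining cell in row 1 is (1,1) = 265 − 198 = 67.
Row 4 must total 265; the given cells sum to 218, so (4,5) = 47.
Row 5 must total 265; the given cells sum to 232, so (5,3) = 33.
From column 1, 265 − (67 + 43 + 31 + 55) gives (2,1) = 69.
Column 2 must total 265; the given cells sum to 228, so (3,2) = 37.
The remaining cell in column 3 is (2,3) = 265 − 208 = 57.
From column 4, 265 − (29 + 41 + 53 + 77) gives (3,4) = 65.
Row 2: 69 + 63 + 57 + 41 + ? = 265, so (2,5) = 35.
From row 3, 265 − (43 + 37 + 71 + 65) gives (3,5) = 49.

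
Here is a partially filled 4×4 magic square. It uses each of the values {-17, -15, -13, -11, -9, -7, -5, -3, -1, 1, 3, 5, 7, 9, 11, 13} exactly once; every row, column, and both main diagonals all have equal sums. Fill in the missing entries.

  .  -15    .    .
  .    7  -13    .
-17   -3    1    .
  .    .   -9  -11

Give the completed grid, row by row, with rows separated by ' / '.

-5 -15 13 -1 / 5 7 -13 -7 / -17 -3 1 11 / 9 3 -9 -11

The 16 entries sum to -32, so each line sums to -32/4 = -8.
From row 3, -8 − (-17 + (-3) + 1) gives (3,4) = 11.
Column 2 must total -8; the given cells sum to -11, so (4,2) = 3.
From column 3, -8 − (-13 + 1 + (-9)) gives (1,3) = 13.
The remaining cell in main diagonal is (1,1) = -8 − (-3) = -5.
Row 1 needs -8; the known cells sum to -7, so (1,4) = -1.
The remaining cell in row 4 is (4,1) = -8 − (-17) = 9.
Column 1 must total -8; the given cells sum to -13, so (2,1) = 5.
Column 4 must total -8; the given cells sum to -1, so (2,4) = -7.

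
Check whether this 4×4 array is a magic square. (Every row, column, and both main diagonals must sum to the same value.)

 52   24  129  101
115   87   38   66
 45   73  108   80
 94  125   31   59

Row 1: 52 + 24 + 129 + 101 = 306.
Row 2: 115 + 87 + 38 + 66 = 306.
Row 3: 45 + 73 + 108 + 80 = 306.
Row 4: 94 + 125 + 31 + 59 = 309.
Column 1: 52 + 115 + 45 + 94 = 306.
Column 2: 24 + 87 + 73 + 125 = 309.
Column 3: 129 + 38 + 108 + 31 = 306.
Column 4: 101 + 66 + 80 + 59 = 306.
Main diagonal: 52 + 87 + 108 + 59 = 306.
Anti-diagonal: 101 + 38 + 73 + 94 = 306.

No — column 4 sums to 306 but row 4 sums to 309.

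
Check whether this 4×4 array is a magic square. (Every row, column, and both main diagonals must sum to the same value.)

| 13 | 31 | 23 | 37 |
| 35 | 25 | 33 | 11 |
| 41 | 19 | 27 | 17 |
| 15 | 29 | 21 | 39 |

Yes

Row 1: 13 + 31 + 23 + 37 = 104.
Row 2: 35 + 25 + 33 + 11 = 104.
Row 3: 41 + 19 + 27 + 17 = 104.
Row 4: 15 + 29 + 21 + 39 = 104.
Column 1: 13 + 35 + 41 + 15 = 104.
Column 2: 31 + 25 + 19 + 29 = 104.
Column 3: 23 + 33 + 27 + 21 = 104.
Column 4: 37 + 11 + 17 + 39 = 104.
Main diagonal: 13 + 25 + 27 + 39 = 104.
Anti-diagonal: 37 + 33 + 19 + 15 = 104.
All lines sum to 104.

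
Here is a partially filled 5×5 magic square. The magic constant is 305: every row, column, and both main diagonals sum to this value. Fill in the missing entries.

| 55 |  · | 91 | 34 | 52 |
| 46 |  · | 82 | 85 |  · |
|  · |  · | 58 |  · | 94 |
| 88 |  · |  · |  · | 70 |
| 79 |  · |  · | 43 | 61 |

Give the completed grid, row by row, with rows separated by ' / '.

Using row 1: 55 + 91 + 34 + 52 + ? → (1,2) = 305 − 232 = 73.
Column 1 must total 305; the given cells sum to 268, so (3,1) = 37.
Column 5 must total 305; the given cells sum to 277, so (2,5) = 28.
Using anti-diagonal: 52 + 85 + 58 + 79 + ? → (4,2) = 305 − 274 = 31.
Row 2 must total 305; the given cells sum to 241, so (2,2) = 64.
The remaining cell in main diagonal is (4,4) = 305 − 238 = 67.
From row 4, 305 − (88 + 31 + 67 + 70) gives (4,3) = 49.
The remaining cell in column 3 is (5,3) = 305 − 280 = 25.
Column 4: 34 + 85 + 67 + 43 + ? = 305, so (3,4) = 76.
Row 3: 37 + 58 + 76 + 94 + ? = 305, so (3,2) = 40.
The remaining cell in row 5 is (5,2) = 305 − 208 = 97.

55 73 91 34 52 / 46 64 82 85 28 / 37 40 58 76 94 / 88 31 49 67 70 / 79 97 25 43 61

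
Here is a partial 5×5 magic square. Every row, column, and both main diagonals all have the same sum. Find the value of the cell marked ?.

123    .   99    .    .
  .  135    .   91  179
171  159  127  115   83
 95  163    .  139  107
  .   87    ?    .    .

175

Row 3 is complete and sums to 655; that is the magic constant.
Using row 4: 95 + 163 + 139 + 107 + ? → (4,3) = 655 − 504 = 151.
Column 2 must total 655; the given cells sum to 544, so (1,2) = 111.
Main diagonal must total 655; the given cells sum to 524, so (5,5) = 131.
From column 5, 655 − (179 + 83 + 107 + 131) gives (1,5) = 155.
Anti-diagonal: 155 + 91 + 127 + 163 + ? = 655, so (5,1) = 119.
From row 1, 655 − (123 + 111 + 99 + 155) gives (1,4) = 167.
Column 1 needs 655; the known cells sum to 508, so (2,1) = 147.
Column 4 needs 655; the known cells sum to 512, so (5,4) = 143.
Row 2 needs 655; the known cells sum to 552, so (2,3) = 103.
Row 5 needs 655; the known cells sum to 480, so (5,3) = 175.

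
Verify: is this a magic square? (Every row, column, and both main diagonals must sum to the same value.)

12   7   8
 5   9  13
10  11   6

Row 1: 12 + 7 + 8 = 27.
Row 2: 5 + 9 + 13 = 27.
Row 3: 10 + 11 + 6 = 27.
Column 1: 12 + 5 + 10 = 27.
Column 2: 7 + 9 + 11 = 27.
Column 3: 8 + 13 + 6 = 27.
Main diagonal: 12 + 9 + 6 = 27.
Anti-diagonal: 8 + 9 + 10 = 27.
All lines sum to 27.

Yes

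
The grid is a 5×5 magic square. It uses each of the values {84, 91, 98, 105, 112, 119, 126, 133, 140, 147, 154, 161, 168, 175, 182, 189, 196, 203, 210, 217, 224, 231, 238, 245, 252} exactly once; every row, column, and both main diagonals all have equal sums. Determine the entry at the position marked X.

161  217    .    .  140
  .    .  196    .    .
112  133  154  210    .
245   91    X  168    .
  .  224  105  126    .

The 25 entries sum to 4200, so each line sums to 4200/5 = 840.
Row 3 must total 840; the given cells sum to 609, so (3,5) = 231.
The remaining cell in column 2 is (2,2) = 840 − 665 = 175.
From main diagonal, 840 − (161 + 175 + 154 + 168) gives (5,5) = 182.
Row 5 must total 840; the given cells sum to 637, so (5,1) = 203.
Column 1 must total 840; the given cells sum to 721, so (2,1) = 119.
From anti-diagonal, 840 − (140 + 154 + 91 + 203) gives (2,4) = 252.
Using row 2: 119 + 175 + 196 + 252 + ? → (2,5) = 840 − 742 = 98.
Column 4 must total 840; the given cells sum to 756, so (1,4) = 84.
Using column 5: 140 + 98 + 231 + 182 + ? → (4,5) = 840 − 651 = 189.
Row 1 needs 840; the known cells sum to 602, so (1,3) = 238.
The remaining cell in row 4 is (4,3) = 840 − 693 = 147.

147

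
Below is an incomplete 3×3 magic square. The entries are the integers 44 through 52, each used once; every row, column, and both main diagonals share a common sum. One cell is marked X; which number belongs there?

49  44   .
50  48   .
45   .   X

47

The entries are 44 through 52, which sum to 432, so each line sums to 432/3 = 144.
Row 1 must total 144; the given cells sum to 93, so (1,3) = 51.
Using row 2: 50 + 48 + ? → (2,3) = 144 − 98 = 46.
From column 2, 144 − (44 + 48) gives (3,2) = 52.
Column 3 must total 144; the given cells sum to 97, so (3,3) = 47.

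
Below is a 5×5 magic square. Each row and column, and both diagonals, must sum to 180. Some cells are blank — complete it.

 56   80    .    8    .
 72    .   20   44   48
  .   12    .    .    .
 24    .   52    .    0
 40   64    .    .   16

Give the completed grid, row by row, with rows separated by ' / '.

Using row 2: 72 + 20 + 44 + 48 + ? → (2,2) = 180 − 184 = -4.
Column 1 must total 180; the given cells sum to 192, so (3,1) = -12.
Column 2: 80 + (-4) + 12 + 64 + ? = 180, so (4,2) = 28.
Using row 4: 24 + 28 + 52 + 0 + ? → (4,4) = 180 − 104 = 76.
Using main diagonal: 56 + (-4) + 76 + 16 + ? → (3,3) = 180 − 144 = 36.
Anti-diagonal: 44 + 36 + 28 + 40 + ? = 180, so (1,5) = 32.
Row 1 must total 180; the given cells sum to 176, so (1,3) = 4.
Column 3 must total 180; the given cells sum to 112, so (5,3) = 68.
From column 5, 180 − (32 + 48 + 0 + 16) gives (3,5) = 84.
Using row 3: -12 + 12 + 36 + 84 + ? → (3,4) = 180 − 120 = 60.
From row 5, 180 − (40 + 64 + 68 + 16) gives (5,4) = -8.

56 80 4 8 32 / 72 -4 20 44 48 / -12 12 36 60 84 / 24 28 52 76 0 / 40 64 68 -8 16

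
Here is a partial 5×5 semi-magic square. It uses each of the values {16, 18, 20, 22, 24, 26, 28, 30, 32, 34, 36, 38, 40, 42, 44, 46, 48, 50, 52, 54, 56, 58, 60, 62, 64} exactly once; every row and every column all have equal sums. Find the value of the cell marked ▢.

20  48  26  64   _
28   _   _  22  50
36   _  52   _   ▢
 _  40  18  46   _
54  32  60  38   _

58

The 25 entries sum to 1000, so each line sums to 1000/5 = 200.
The remaining cell in row 1 is (1,5) = 200 − 158 = 42.
Row 5 must total 200; the given cells sum to 184, so (5,5) = 16.
Column 1 needs 200; the known cells sum to 138, so (4,1) = 62.
Column 3: 26 + 52 + 18 + 60 + ? = 200, so (2,3) = 44.
From column 4, 200 − (64 + 22 + 46 + 38) gives (3,4) = 30.
Using row 2: 28 + 44 + 22 + 50 + ? → (2,2) = 200 − 144 = 56.
Row 4: 62 + 40 + 18 + 46 + ? = 200, so (4,5) = 34.
Column 2 needs 200; the known cells sum to 176, so (3,2) = 24.
Column 5 needs 200; the known cells sum to 142, so (3,5) = 58.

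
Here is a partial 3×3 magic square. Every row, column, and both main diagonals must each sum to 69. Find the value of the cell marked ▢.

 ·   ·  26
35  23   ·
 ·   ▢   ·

The remaining cell in row 2 is (2,3) = 69 − 58 = 11.
Column 3 needs 69; the known cells sum to 37, so (3,3) = 32.
The remaining cell in main diagonal is (1,1) = 69 − 55 = 14.
Anti-diagonal needs 69; the known cells sum to 49, so (3,1) = 20.
Row 1 must total 69; the given cells sum to 40, so (1,2) = 29.
Using row 3: 20 + 32 + ? → (3,2) = 69 − 52 = 17.

17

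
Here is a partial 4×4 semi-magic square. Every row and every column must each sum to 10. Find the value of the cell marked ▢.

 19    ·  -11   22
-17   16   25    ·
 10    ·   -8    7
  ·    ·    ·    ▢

-5

From row 1, 10 − (19 + (-11) + 22) gives (1,2) = -20.
The remaining cell in row 2 is (2,4) = 10 − 24 = -14.
Row 3 must total 10; the given cells sum to 9, so (3,2) = 1.
Using column 1: 19 + (-17) + 10 + ? → (4,1) = 10 − 12 = -2.
Column 2: -20 + 16 + 1 + ? = 10, so (4,2) = 13.
Column 3 needs 10; the known cells sum to 6, so (4,3) = 4.
Using column 4: 22 + (-14) + 7 + ? → (4,4) = 10 − 15 = -5.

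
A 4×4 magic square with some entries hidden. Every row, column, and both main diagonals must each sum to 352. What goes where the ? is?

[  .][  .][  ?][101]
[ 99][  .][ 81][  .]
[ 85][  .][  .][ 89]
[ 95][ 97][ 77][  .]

91

The remaining cell in row 4 is (4,4) = 352 − 269 = 83.
Column 1: 99 + 85 + 95 + ? = 352, so (1,1) = 73.
Column 4: 101 + 89 + 83 + ? = 352, so (2,4) = 79.
From anti-diagonal, 352 − (101 + 81 + 95) gives (3,2) = 75.
The remaining cell in row 2 is (2,2) = 352 − 259 = 93.
Using row 3: 85 + 75 + 89 + ? → (3,3) = 352 − 249 = 103.
Column 2 needs 352; the known cells sum to 265, so (1,2) = 87.
Column 3: 81 + 103 + 77 + ? = 352, so (1,3) = 91.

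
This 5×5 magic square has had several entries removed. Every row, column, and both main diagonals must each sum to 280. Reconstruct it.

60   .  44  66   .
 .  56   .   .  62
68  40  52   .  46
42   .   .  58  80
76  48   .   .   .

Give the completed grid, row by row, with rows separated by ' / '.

60 72 44 66 38 / 34 56 78 50 62 / 68 40 52 74 46 / 42 64 36 58 80 / 76 48 70 32 54

Using row 3: 68 + 40 + 52 + 46 + ? → (3,4) = 280 − 206 = 74.
Using column 1: 60 + 68 + 42 + 76 + ? → (2,1) = 280 − 246 = 34.
Main diagonal needs 280; the known cells sum to 226, so (5,5) = 54.
Column 5: 62 + 46 + 80 + 54 + ? = 280, so (1,5) = 38.
Row 1 needs 280; the known cells sum to 208, so (1,2) = 72.
Using column 2: 72 + 56 + 40 + 48 + ? → (4,2) = 280 − 216 = 64.
From anti-diagonal, 280 − (38 + 52 + 64 + 76) gives (2,4) = 50.
Row 2 must total 280; the given cells sum to 202, so (2,3) = 78.
Using row 4: 42 + 64 + 58 + 80 + ? → (4,3) = 280 − 244 = 36.
The remaining cell in column 3 is (5,3) = 280 − 210 = 70.
Column 4 must total 280; the given cells sum to 248, so (5,4) = 32.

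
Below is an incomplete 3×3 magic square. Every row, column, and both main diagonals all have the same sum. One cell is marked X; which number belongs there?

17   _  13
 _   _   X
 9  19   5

15

Row 3 is complete and sums to 33; that is the magic constant.
Row 1 needs 33; the known cells sum to 30, so (1,2) = 3.
The remaining cell in column 1 is (2,1) = 33 − 26 = 7.
Using column 2: 3 + 19 + ? → (2,2) = 33 − 22 = 11.
Column 3: 13 + 5 + ? = 33, so (2,3) = 15.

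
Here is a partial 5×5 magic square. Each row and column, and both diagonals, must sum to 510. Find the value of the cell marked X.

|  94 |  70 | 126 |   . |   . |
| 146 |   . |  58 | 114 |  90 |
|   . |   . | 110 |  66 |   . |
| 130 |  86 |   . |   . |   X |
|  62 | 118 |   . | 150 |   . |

From row 2, 510 − (146 + 58 + 114 + 90) gives (2,2) = 102.
Column 1 needs 510; the known cells sum to 432, so (3,1) = 78.
Column 2 needs 510; the known cells sum to 376, so (3,2) = 134.
Anti-diagonal: 114 + 110 + 86 + 62 + ? = 510, so (1,5) = 138.
Row 1 needs 510; the known cells sum to 428, so (1,4) = 82.
Row 3 must total 510; the given cells sum to 388, so (3,5) = 122.
From column 4, 510 − (82 + 114 + 66 + 150) gives (4,4) = 98.
The remaining cell in main diagonal is (5,5) = 510 − 404 = 106.
The remaining cell in row 5 is (5,3) = 510 − 436 = 74.
Column 3: 126 + 58 + 110 + 74 + ? = 510, so (4,3) = 142.
Column 5: 138 + 90 + 122 + 106 + ? = 510, so (4,5) = 54.

54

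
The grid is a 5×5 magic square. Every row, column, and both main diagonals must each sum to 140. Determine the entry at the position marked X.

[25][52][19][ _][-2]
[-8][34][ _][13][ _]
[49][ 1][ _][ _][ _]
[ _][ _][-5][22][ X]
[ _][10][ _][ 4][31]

The remaining cell in row 1 is (1,4) = 140 − 94 = 46.
The remaining cell in column 2 is (4,2) = 140 − 97 = 43.
From column 4, 140 − (46 + 13 + 22 + 4) gives (3,4) = 55.
Main diagonal must total 140; the given cells sum to 112, so (3,3) = 28.
Using anti-diagonal: -2 + 13 + 28 + 43 + ? → (5,1) = 140 − 82 = 58.
Using row 3: 49 + 1 + 28 + 55 + ? → (3,5) = 140 − 133 = 7.
From row 5, 140 − (58 + 10 + 4 + 31) gives (5,3) = 37.
From column 1, 140 − (25 + (-8) + 49 + 58) gives (4,1) = 16.
From column 3, 140 − (19 + 28 + (-5) + 37) gives (2,3) = 61.
Row 2: -8 + 34 + 61 + 13 + ? = 140, so (2,5) = 40.
Using row 4: 16 + 43 + (-5) + 22 + ? → (4,5) = 140 − 76 = 64.

64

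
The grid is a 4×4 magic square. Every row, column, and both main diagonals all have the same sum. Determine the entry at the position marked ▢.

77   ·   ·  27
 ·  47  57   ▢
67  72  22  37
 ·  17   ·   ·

Row 3 is complete and sums to 198; that is the magic constant.
Column 2 needs 198; the known cells sum to 136, so (1,2) = 62.
Main diagonal must total 198; the given cells sum to 146, so (4,4) = 52.
Anti-diagonal needs 198; the known cells sum to 156, so (4,1) = 42.
Row 1 needs 198; the known cells sum to 166, so (1,3) = 32.
From row 4, 198 − (42 + 17 + 52) gives (4,3) = 87.
The remaining cell in column 1 is (2,1) = 198 − 186 = 12.
Column 4 must total 198; the given cells sum to 116, so (2,4) = 82.

82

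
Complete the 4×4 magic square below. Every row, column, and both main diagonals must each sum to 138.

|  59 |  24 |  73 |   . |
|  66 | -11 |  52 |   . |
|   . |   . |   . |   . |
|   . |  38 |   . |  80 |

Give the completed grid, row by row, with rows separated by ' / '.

Row 1: 59 + 24 + 73 + ? = 138, so (1,4) = -18.
Row 2: 66 + (-11) + 52 + ? = 138, so (2,4) = 31.
Column 2 must total 138; the given cells sum to 51, so (3,2) = 87.
Column 4 needs 138; the known cells sum to 93, so (3,4) = 45.
Using main diagonal: 59 + (-11) + 80 + ? → (3,3) = 138 − 128 = 10.
Anti-diagonal: -18 + 52 + 87 + ? = 138, so (4,1) = 17.
Row 3 needs 138; the known cells sum to 142, so (3,1) = -4.
Using row 4: 17 + 38 + 80 + ? → (4,3) = 138 − 135 = 3.

59 24 73 -18 / 66 -11 52 31 / -4 87 10 45 / 17 38 3 80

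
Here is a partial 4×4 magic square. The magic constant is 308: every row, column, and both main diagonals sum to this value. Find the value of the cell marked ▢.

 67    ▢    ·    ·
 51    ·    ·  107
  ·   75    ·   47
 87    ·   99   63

79

Row 4 needs 308; the known cells sum to 249, so (4,2) = 59.
Column 1 must total 308; the given cells sum to 205, so (3,1) = 103.
Using column 4: 107 + 47 + 63 + ? → (1,4) = 308 − 217 = 91.
Anti-diagonal needs 308; the known cells sum to 253, so (2,3) = 55.
The remaining cell in row 2 is (2,2) = 308 − 213 = 95.
Row 3 needs 308; the known cells sum to 225, so (3,3) = 83.
The remaining cell in column 2 is (1,2) = 308 − 229 = 79.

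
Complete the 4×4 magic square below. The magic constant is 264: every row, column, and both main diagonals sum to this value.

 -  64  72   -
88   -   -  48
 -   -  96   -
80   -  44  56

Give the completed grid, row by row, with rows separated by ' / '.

Row 4: 80 + 44 + 56 + ? = 264, so (4,2) = 84.
Using column 3: 72 + 96 + 44 + ? → (2,3) = 264 − 212 = 52.
Row 2 must total 264; the given cells sum to 188, so (2,2) = 76.
Column 2 needs 264; the known cells sum to 224, so (3,2) = 40.
Main diagonal: 76 + 96 + 56 + ? = 264, so (1,1) = 36.
Using anti-diagonal: 52 + 40 + 80 + ? → (1,4) = 264 − 172 = 92.
From column 1, 264 − (36 + 88 + 80) gives (3,1) = 60.
Using column 4: 92 + 48 + 56 + ? → (3,4) = 264 − 196 = 68.

36 64 72 92 / 88 76 52 48 / 60 40 96 68 / 80 84 44 56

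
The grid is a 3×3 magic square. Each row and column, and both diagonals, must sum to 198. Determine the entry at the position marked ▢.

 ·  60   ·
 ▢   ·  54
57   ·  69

Row 3 must total 198; the given cells sum to 126, so (3,2) = 72.
Column 2: 60 + 72 + ? = 198, so (2,2) = 66.
The remaining cell in column 3 is (1,3) = 198 − 123 = 75.
Main diagonal must total 198; the given cells sum to 135, so (1,1) = 63.
Row 2 needs 198; the known cells sum to 120, so (2,1) = 78.

78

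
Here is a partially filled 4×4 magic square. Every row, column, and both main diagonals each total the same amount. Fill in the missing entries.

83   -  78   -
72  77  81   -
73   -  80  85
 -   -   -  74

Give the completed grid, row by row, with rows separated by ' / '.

83 82 78 71 / 72 77 81 84 / 73 76 80 85 / 86 79 75 74

Main diagonal is already complete: 83 + 77 + 80 + 74 = 314, so that is the magic constant.
Row 2 needs 314; the known cells sum to 230, so (2,4) = 84.
Row 3: 73 + 80 + 85 + ? = 314, so (3,2) = 76.
The remaining cell in column 1 is (4,1) = 314 − 228 = 86.
Column 3 must total 314; the given cells sum to 239, so (4,3) = 75.
Column 4: 84 + 85 + 74 + ? = 314, so (1,4) = 71.
Row 1 needs 314; the known cells sum to 232, so (1,2) = 82.
Row 4 must total 314; the given cells sum to 235, so (4,2) = 79.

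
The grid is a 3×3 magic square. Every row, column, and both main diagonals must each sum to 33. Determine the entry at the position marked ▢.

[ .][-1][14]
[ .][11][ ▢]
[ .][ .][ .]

17

Row 1 needs 33; the known cells sum to 13, so (1,1) = 20.
The remaining cell in column 2 is (3,2) = 33 − 10 = 23.
Main diagonal must total 33; the given cells sum to 31, so (3,3) = 2.
From anti-diagonal, 33 − (14 + 11) gives (3,1) = 8.
Column 1 must total 33; the given cells sum to 28, so (2,1) = 5.
Column 3 needs 33; the known cells sum to 16, so (2,3) = 17.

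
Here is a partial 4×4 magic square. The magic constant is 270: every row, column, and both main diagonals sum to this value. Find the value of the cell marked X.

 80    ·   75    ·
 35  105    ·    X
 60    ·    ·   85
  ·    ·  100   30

90

Column 1 must total 270; the given cells sum to 175, so (4,1) = 95.
From main diagonal, 270 − (80 + 105 + 30) gives (3,3) = 55.
The remaining cell in row 3 is (3,2) = 270 − 200 = 70.
Row 4 needs 270; the known cells sum to 225, so (4,2) = 45.
Column 2 needs 270; the known cells sum to 220, so (1,2) = 50.
Using column 3: 75 + 55 + 100 + ? → (2,3) = 270 − 230 = 40.
Anti-diagonal must total 270; the given cells sum to 205, so (1,4) = 65.
Using row 2: 35 + 105 + 40 + ? → (2,4) = 270 − 180 = 90.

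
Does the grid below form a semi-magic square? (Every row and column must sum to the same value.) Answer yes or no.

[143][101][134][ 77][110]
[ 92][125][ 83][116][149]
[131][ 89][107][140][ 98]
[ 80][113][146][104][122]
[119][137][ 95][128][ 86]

Yes

Row 1: 143 + 101 + 134 + 77 + 110 = 565.
Row 2: 92 + 125 + 83 + 116 + 149 = 565.
Row 3: 131 + 89 + 107 + 140 + 98 = 565.
Row 4: 80 + 113 + 146 + 104 + 122 = 565.
Row 5: 119 + 137 + 95 + 128 + 86 = 565.
Column 1: 143 + 92 + 131 + 80 + 119 = 565.
Column 2: 101 + 125 + 89 + 113 + 137 = 565.
Column 3: 134 + 83 + 107 + 146 + 95 = 565.
Column 4: 77 + 116 + 140 + 104 + 128 = 565.
Column 5: 110 + 149 + 98 + 122 + 86 = 565.
All lines sum to 565.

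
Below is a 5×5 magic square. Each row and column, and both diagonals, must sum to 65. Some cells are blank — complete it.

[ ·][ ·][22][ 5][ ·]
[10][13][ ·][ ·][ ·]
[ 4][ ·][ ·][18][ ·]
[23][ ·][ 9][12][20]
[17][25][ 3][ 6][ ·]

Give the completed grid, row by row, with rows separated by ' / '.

11 19 22 5 8 / 10 13 16 24 2 / 4 7 15 18 21 / 23 1 9 12 20 / 17 25 3 6 14

Using row 4: 23 + 9 + 12 + 20 + ? → (4,2) = 65 − 64 = 1.
Row 5 must total 65; the given cells sum to 51, so (5,5) = 14.
Column 1 must total 65; the given cells sum to 54, so (1,1) = 11.
Column 4: 5 + 18 + 12 + 6 + ? = 65, so (2,4) = 24.
Main diagonal: 11 + 13 + 12 + 14 + ? = 65, so (3,3) = 15.
Anti-diagonal: 24 + 15 + 1 + 17 + ? = 65, so (1,5) = 8.
Row 1: 11 + 22 + 5 + 8 + ? = 65, so (1,2) = 19.
The remaining cell in column 2 is (3,2) = 65 − 58 = 7.
Column 3: 22 + 15 + 9 + 3 + ? = 65, so (2,3) = 16.
Using row 2: 10 + 13 + 16 + 24 + ? → (2,5) = 65 − 63 = 2.
Row 3 must total 65; the given cells sum to 44, so (3,5) = 21.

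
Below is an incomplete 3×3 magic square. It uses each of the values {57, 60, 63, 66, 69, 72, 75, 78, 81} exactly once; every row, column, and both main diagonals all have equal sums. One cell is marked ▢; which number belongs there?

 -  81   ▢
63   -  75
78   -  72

The 9 entries sum to 621, so each line sums to 621/3 = 207.
From row 2, 207 − (63 + 75) gives (2,2) = 69.
Row 3 must total 207; the given cells sum to 150, so (3,2) = 57.
Column 1 needs 207; the known cells sum to 141, so (1,1) = 66.
Column 3: 75 + 72 + ? = 207, so (1,3) = 60.

60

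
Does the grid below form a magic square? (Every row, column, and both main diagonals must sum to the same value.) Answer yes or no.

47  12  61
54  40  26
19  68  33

Yes

Row 1: 47 + 12 + 61 = 120.
Row 2: 54 + 40 + 26 = 120.
Row 3: 19 + 68 + 33 = 120.
Column 1: 47 + 54 + 19 = 120.
Column 2: 12 + 40 + 68 = 120.
Column 3: 61 + 26 + 33 = 120.
Main diagonal: 47 + 40 + 33 = 120.
Anti-diagonal: 61 + 40 + 19 = 120.
All lines sum to 120.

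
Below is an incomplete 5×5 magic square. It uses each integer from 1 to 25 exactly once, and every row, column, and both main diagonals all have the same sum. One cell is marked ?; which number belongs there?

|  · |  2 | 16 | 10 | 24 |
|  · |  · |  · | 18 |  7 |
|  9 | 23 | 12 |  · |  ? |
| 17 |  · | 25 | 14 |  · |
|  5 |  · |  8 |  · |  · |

The entries are 1 through 25, which sum to 325, so each line sums to 325/5 = 65.
The remaining cell in row 1 is (1,1) = 65 − 52 = 13.
Column 1: 13 + 9 + 17 + 5 + ? = 65, so (2,1) = 21.
Column 3 needs 65; the known cells sum to 61, so (2,3) = 4.
Anti-diagonal must total 65; the given cells sum to 59, so (4,2) = 6.
Row 2: 21 + 4 + 18 + 7 + ? = 65, so (2,2) = 15.
From row 4, 65 − (17 + 6 + 25 + 14) gives (4,5) = 3.
Using column 2: 2 + 15 + 23 + 6 + ? → (5,2) = 65 − 46 = 19.
Using main diagonal: 13 + 15 + 12 + 14 + ? → (5,5) = 65 − 54 = 11.
Row 5: 5 + 19 + 8 + 11 + ? = 65, so (5,4) = 22.
Column 4 must total 65; the given cells sum to 64, so (3,4) = 1.
Column 5 must total 65; the given cells sum to 45, so (3,5) = 20.

20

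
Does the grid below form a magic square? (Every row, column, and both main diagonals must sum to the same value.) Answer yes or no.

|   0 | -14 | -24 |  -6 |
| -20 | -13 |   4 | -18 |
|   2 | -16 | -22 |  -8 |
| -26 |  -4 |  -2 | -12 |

Row 1: 0 + (-14) + (-24) + (-6) = -44.
Row 2: -20 + (-13) + 4 + (-18) = -47.
Row 3: 2 + (-16) + (-22) + (-8) = -44.
Row 4: -26 + (-4) + (-2) + (-12) = -44.
Column 1: 0 + (-20) + 2 + (-26) = -44.
Column 2: -14 + (-13) + (-16) + (-4) = -47.
Column 3: -24 + 4 + (-22) + (-2) = -44.
Column 4: -6 + (-18) + (-8) + (-12) = -44.
Main diagonal: 0 + (-13) + (-22) + (-12) = -47.
Anti-diagonal: -6 + 4 + (-16) + (-26) = -44.

No — column 2 sums to -47 but anti-diagonal sums to -44.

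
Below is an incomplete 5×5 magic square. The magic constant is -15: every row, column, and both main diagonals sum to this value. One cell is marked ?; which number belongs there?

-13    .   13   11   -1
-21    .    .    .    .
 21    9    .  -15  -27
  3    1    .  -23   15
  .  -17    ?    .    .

-19

Row 1 must total -15; the given cells sum to 10, so (1,2) = -25.
Row 3 must total -15; the given cells sum to -12, so (3,3) = -3.
From row 4, -15 − (3 + 1 + (-23) + 15) gives (4,3) = -11.
Column 1 must total -15; the given cells sum to -10, so (5,1) = -5.
From column 2, -15 − (-25 + 9 + 1 + (-17)) gives (2,2) = 17.
The remaining cell in main diagonal is (5,5) = -15 − (-22) = 7.
Anti-diagonal: -1 + (-3) + 1 + (-5) + ? = -15, so (2,4) = -7.
Using column 4: 11 + (-7) + (-15) + (-23) + ? → (5,4) = -15 − (-34) = 19.
Column 5: -1 + (-27) + 15 + 7 + ? = -15, so (2,5) = -9.
Row 2: -21 + 17 + (-7) + (-9) + ? = -15, so (2,3) = 5.
Row 5 needs -15; the known cells sum to 4, so (5,3) = -19.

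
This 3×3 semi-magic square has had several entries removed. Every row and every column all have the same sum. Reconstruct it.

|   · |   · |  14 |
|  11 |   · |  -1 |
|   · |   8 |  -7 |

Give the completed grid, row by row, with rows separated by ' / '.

-10 2 14 / 11 -4 -1 / 5 8 -7

Column 3 is already complete: 14 + -1 + -7 = 6, so that is the magic constant.
The remaining cell in row 2 is (2,2) = 6 − 10 = -4.
Row 3 needs 6; the known cells sum to 1, so (3,1) = 5.
From column 1, 6 − (11 + 5) gives (1,1) = -10.
From column 2, 6 − (-4 + 8) gives (1,2) = 2.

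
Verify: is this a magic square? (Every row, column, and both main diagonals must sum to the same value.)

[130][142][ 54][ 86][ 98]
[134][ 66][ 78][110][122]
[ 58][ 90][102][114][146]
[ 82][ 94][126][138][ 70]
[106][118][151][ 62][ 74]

Row 1: 130 + 142 + 54 + 86 + 98 = 510.
Row 2: 134 + 66 + 78 + 110 + 122 = 510.
Row 3: 58 + 90 + 102 + 114 + 146 = 510.
Row 4: 82 + 94 + 126 + 138 + 70 = 510.
Row 5: 106 + 118 + 151 + 62 + 74 = 511.
Column 1: 130 + 134 + 58 + 82 + 106 = 510.
Column 2: 142 + 66 + 90 + 94 + 118 = 510.
Column 3: 54 + 78 + 102 + 126 + 151 = 511.
Column 4: 86 + 110 + 114 + 138 + 62 = 510.
Column 5: 98 + 122 + 146 + 70 + 74 = 510.
Main diagonal: 130 + 66 + 102 + 138 + 74 = 510.
Anti-diagonal: 98 + 110 + 102 + 94 + 106 = 510.

No — column 3 sums to 511 but main diagonal sums to 510.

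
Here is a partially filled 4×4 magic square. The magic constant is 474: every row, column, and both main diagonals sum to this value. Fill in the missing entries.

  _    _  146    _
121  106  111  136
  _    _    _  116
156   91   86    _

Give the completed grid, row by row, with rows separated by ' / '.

96 151 146 81 / 121 106 111 136 / 101 126 131 116 / 156 91 86 141

The remaining cell in row 4 is (4,4) = 474 − 333 = 141.
The remaining cell in column 3 is (3,3) = 474 − 343 = 131.
From column 4, 474 − (136 + 116 + 141) gives (1,4) = 81.
Using main diagonal: 106 + 131 + 141 + ? → (1,1) = 474 − 378 = 96.
Anti-diagonal: 81 + 111 + 156 + ? = 474, so (3,2) = 126.
Row 1 must total 474; the given cells sum to 323, so (1,2) = 151.
Row 3: 126 + 131 + 116 + ? = 474, so (3,1) = 101.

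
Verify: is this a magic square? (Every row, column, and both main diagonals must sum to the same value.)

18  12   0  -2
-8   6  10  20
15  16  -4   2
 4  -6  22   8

Row 1: 18 + 12 + 0 + (-2) = 28.
Row 2: -8 + 6 + 10 + 20 = 28.
Row 3: 15 + 16 + (-4) + 2 = 29.
Row 4: 4 + (-6) + 22 + 8 = 28.
Column 1: 18 + (-8) + 15 + 4 = 29.
Column 2: 12 + 6 + 16 + (-6) = 28.
Column 3: 0 + 10 + (-4) + 22 = 28.
Column 4: -2 + 20 + 2 + 8 = 28.
Main diagonal: 18 + 6 + (-4) + 8 = 28.
Anti-diagonal: -2 + 10 + 16 + 4 = 28.

No — column 4 sums to 28 but row 3 sums to 29.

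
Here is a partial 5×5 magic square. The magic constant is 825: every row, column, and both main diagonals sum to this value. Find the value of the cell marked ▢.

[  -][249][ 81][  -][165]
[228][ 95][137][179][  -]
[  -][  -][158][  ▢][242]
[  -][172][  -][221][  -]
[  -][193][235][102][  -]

From row 2, 825 − (228 + 95 + 137 + 179) gives (2,5) = 186.
Column 2 must total 825; the given cells sum to 709, so (3,2) = 116.
Column 3: 81 + 137 + 158 + 235 + ? = 825, so (4,3) = 214.
Anti-diagonal must total 825; the given cells sum to 674, so (5,1) = 151.
The remaining cell in row 5 is (5,5) = 825 − 681 = 144.
Column 5: 165 + 186 + 242 + 144 + ? = 825, so (4,5) = 88.
From main diagonal, 825 − (95 + 158 + 221 + 144) gives (1,1) = 207.
From row 1, 825 − (207 + 249 + 81 + 165) gives (1,4) = 123.
The remaining cell in row 4 is (4,1) = 825 − 695 = 130.
The remaining cell in column 1 is (3,1) = 825 − 716 = 109.
Column 4 needs 825; the known cells sum to 625, so (3,4) = 200.

200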